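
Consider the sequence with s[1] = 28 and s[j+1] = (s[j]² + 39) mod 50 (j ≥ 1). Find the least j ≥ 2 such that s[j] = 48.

7

We have s[1] = 28; s[2] = 23; s[3] = 18; s[4] = 13; s[5] = 8; s[6] = 3; s[7] = 48; s[8] = 43; s[9] = 38; s[10] = 33; s[11] = 28.
The sequence repeats with period 10.
The value 48 first appears (with j ≥ 2) at s[7].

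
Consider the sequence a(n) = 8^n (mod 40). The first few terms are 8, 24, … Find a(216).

a(1) = 8; a(2) = 24; a(3) = 32; a(4) = 16; a(5) = 8.
Since a(5) = a(1) = 8, the sequence is periodic with period 4.
(216 - 1) mod 4 = 3, so a(216) = a(4) = 16.

16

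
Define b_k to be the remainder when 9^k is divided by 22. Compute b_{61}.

b_1 = 9, b_2 = 15, b_3 = 3, b_4 = 5, b_5 = 1, b_6 = 9.
The sequence repeats with period 5.
So b_{61} = b_{1 + ((61-1) mod 5)} = b_1 = 9.

9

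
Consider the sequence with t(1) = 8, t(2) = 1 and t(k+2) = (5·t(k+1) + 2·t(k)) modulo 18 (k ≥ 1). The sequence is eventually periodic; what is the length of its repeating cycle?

3

t(1) = 8; t(2) = 1; t(3) = 3; t(4) = 17; t(5) = 1; t(6) = 3.
Since (t(5), t(6)) = (t(2), t(3)) = (1, 3) (two consecutive terms determine the rest), the sequence is eventually periodic: after a pre-period of length 1 it cycles with period 3.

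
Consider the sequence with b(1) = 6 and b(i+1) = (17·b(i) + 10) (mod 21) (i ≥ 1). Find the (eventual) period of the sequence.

6

We have b(1) = 6; b(2) = 7; b(3) = 3; b(4) = 19; b(5) = 18; b(6) = 1; b(7) = 6.
Since b(7) = b(1) = 6, the sequence is periodic with period 6.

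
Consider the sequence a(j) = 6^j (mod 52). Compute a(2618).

a(0) = 1; a(1) = 6; a(2) = 36; a(3) = 8; a(4) = 48; a(5) = 28; a(6) = 12; a(7) = 20; a(8) = 16; a(9) = 44; a(10) = 4; a(11) = 24; a(12) = 40; a(13) = 32; a(14) = 36.
Since a(14) = a(2) = 36, the sequence is eventually periodic: after a pre-period of length 2 it cycles with period 12.
For j ≥ 2, a(j) depends only on (j - 2) mod 12. (2618 - 2) mod 12 = 0, so a(2618) = a(2) = 36.

36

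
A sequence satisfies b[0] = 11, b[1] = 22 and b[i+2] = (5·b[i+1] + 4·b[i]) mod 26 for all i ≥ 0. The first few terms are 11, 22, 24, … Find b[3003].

Computing terms: b[0] = 11; b[1] = 22; b[2] = 24; b[3] = 0; b[4] = 18; b[5] = 12; b[6] = 2; b[7] = 6; b[8] = 12; b[9] = 6; b[10] = 0; b[11] = 24; b[12] = 16; b[13] = 20; b[14] = 8; b[15] = 16; b[16] = 8; b[17] = 0; b[18] = 6; b[19] = 4; b[20] = 18; b[21] = 2; b[22] = 4; b[23] = 2; b[24] = 0; b[25] = 8; b[26] = 14; b[27] = 24; b[28] = 20; b[29] = 14; b[30] = 20; b[31] = 0; b[32] = 2; b[33] = 10; b[34] = 6; b[35] = 18; b[36] = 10; b[37] = 18; b[38] = 0; b[39] = 20; b[40] = 22; b[41] = 8; b[42] = 24; b[43] = 22; b[44] = 24.
Since (b[43], b[44]) = (b[1], b[2]) = (22, 24) (two consecutive terms determine the rest), the sequence is eventually periodic: after a pre-period of length 1 it cycles with period 42.
For i ≥ 1, b[i] depends only on (i - 1) mod 42. (3003 - 1) mod 42 = 20, so b[3003] = b[21] = 2.

2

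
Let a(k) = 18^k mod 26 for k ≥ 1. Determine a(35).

a(1) = 18; a(2) = 12; a(3) = 8; a(4) = 14; a(5) = 18.
Since a(5) = a(1) = 18, the sequence is periodic with period 4.
So a(35) = a(1 + ((35-1) mod 4)) = a(3) = 8.

8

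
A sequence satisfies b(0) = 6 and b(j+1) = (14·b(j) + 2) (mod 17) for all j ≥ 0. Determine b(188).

Computing terms: b(0) = 6; b(1) = 1; b(2) = 16; b(3) = 5; b(4) = 4; b(5) = 7; b(6) = 15; b(7) = 8; b(8) = 12; b(9) = 0; b(10) = 2; b(11) = 13; b(12) = 14; b(13) = 11; b(14) = 3; b(15) = 10; b(16) = 6.
Since b(16) = b(0) = 6, the sequence is periodic with period 16.
(188 - 0) mod 16 = 12, so b(188) = b(12) = 14.

14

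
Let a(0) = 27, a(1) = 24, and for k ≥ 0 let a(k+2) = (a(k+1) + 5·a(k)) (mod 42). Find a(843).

a(0) = 27, a(1) = 24, a(2) = 33, a(3) = 27, a(4) = 24.
Since (a(3), a(4)) = (a(0), a(1)) = (27, 24) (two consecutive terms determine the rest), the sequence is periodic with period 3.
So a(843) = a(0 + ((843-0) mod 3)) = a(0) = 27.

27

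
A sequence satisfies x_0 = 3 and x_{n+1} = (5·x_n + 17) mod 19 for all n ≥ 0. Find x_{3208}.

5

We have x_0 = 3,  x_1 = 13,  x_2 = 6,  x_3 = 9,  x_4 = 5,  x_5 = 4,  x_6 = 18,  x_7 = 12,  x_8 = 1,  x_9 = 3.
The sequence repeats with period 9.
(3208 - 0) mod 9 = 4, so x_{3208} = x_4 = 5.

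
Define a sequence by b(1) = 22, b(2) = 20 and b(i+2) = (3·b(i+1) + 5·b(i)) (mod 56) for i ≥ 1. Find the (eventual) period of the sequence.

We have b(1) = 22,  b(2) = 20,  b(3) = 2,  b(4) = 50,  b(5) = 48,  b(6) = 2,  b(7) = 22,  b(8) = 20.
The sequence repeats with period 6.

6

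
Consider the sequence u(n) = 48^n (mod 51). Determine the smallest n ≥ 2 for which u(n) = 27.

11

u(1) = 48; u(2) = 9; u(3) = 24; u(4) = 30; u(5) = 12; u(6) = 15; u(7) = 6; u(8) = 33; u(9) = 3; u(10) = 42; u(11) = 27; u(12) = 21; u(13) = 39; u(14) = 36; u(15) = 45; u(16) = 18; u(17) = 48.
The sequence repeats with period 16.
The value 27 first appears (with n ≥ 2) at u(11).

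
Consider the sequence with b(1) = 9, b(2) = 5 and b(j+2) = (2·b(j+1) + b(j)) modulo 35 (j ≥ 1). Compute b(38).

5

Computing terms: b(1) = 9; b(2) = 5; b(3) = 19; b(4) = 8; b(5) = 0; b(6) = 8; b(7) = 16; b(8) = 5; b(9) = 26; b(10) = 22; b(11) = 0; b(12) = 22; b(13) = 9; b(14) = 5.
Since (b(13), b(14)) = (b(1), b(2)) = (9, 5) (two consecutive terms determine the rest), the sequence is periodic with period 12.
(38 - 1) mod 12 = 1, so b(38) = b(2) = 5.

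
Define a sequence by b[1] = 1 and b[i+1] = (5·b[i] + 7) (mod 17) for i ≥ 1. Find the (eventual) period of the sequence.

16

Computing terms: b[1] = 1; b[2] = 12; b[3] = 16; b[4] = 2; b[5] = 0; b[6] = 7; b[7] = 8; b[8] = 13; b[9] = 4; b[10] = 10; b[11] = 6; b[12] = 3; b[13] = 5; b[14] = 15; b[15] = 14; b[16] = 9; b[17] = 1.
The sequence repeats with period 16.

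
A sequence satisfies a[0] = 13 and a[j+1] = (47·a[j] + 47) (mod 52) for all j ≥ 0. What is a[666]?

33

Listing terms: a[0] = 13,  a[1] = 34,  a[2] = 33,  a[3] = 38,  a[4] = 13.
The sequence repeats with period 4.
So a[666] = a[0 + ((666-0) mod 4)] = a[2] = 33.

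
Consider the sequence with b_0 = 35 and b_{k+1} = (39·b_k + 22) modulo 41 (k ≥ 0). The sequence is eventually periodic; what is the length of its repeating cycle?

20

Computing terms: b_0 = 35,  b_1 = 34,  b_2 = 36,  b_3 = 32,  b_4 = 40,  b_5 = 24,  b_6 = 15,  b_7 = 33,  b_8 = 38,  b_9 = 28,  b_{10} = 7,  b_{11} = 8,  b_{12} = 6,  b_{13} = 10,  b_{14} = 2,  b_{15} = 18,  b_{16} = 27,  b_{17} = 9,  b_{18} = 4,  b_{19} = 14,  b_{20} = 35.
The sequence repeats with period 20.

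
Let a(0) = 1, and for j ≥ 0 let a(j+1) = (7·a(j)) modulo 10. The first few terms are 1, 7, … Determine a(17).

7

a(0) = 1, a(1) = 7, a(2) = 9, a(3) = 3, a(4) = 1.
Since a(4) = a(0) = 1, the sequence is periodic with period 4.
(17 - 0) mod 4 = 1, so a(17) = a(1) = 7.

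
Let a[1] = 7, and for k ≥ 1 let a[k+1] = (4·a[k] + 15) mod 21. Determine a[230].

1

a[1] = 7; a[2] = 1; a[3] = 19; a[4] = 7.
Since a[4] = a[1] = 7, the sequence is periodic with period 3.
(230 - 1) mod 3 = 1, so a[230] = a[2] = 1.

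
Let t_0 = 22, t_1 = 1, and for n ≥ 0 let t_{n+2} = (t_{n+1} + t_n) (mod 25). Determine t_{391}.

We have t_0 = 22,  t_1 = 1,  t_2 = 23,  t_3 = 24,  t_4 = 22,  t_5 = 21,  t_6 = 18,  t_7 = 14,  t_8 = 7,  t_9 = 21,  t_{10} = 3,  t_{11} = 24,  t_{12} = 2,  t_{13} = 1,  t_{14} = 3,  t_{15} = 4,  t_{16} = 7,  t_{17} = 11,  t_{18} = 18,  t_{19} = 4,  t_{20} = 22,  t_{21} = 1.
Since (t_{20}, t_{21}) = (t_0, t_1) = (22, 1) (two consecutive terms determine the rest), the sequence is periodic with period 20.
So t_{391} = t_{0 + ((391-0) mod 20)} = t_{11} = 24.

24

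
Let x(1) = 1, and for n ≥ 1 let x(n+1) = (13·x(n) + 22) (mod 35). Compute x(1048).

Computing terms: x(1) = 1; x(2) = 0; x(3) = 22; x(4) = 28; x(5) = 1.
The sequence repeats with period 4.
So x(1048) = x(1 + ((1048-1) mod 4)) = x(4) = 28.

28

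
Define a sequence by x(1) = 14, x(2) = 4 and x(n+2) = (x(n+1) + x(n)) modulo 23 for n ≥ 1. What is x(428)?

0

We have x(1) = 14, x(2) = 4, x(3) = 18, x(4) = 22, x(5) = 17, x(6) = 16, x(7) = 10, x(8) = 3, x(9) = 13, x(10) = 16, x(11) = 6, x(12) = 22, x(13) = 5, x(14) = 4, x(15) = 9, x(16) = 13, x(17) = 22, x(18) = 12, x(19) = 11, x(20) = 0, x(21) = 11, x(22) = 11, x(23) = 22, x(24) = 10, x(25) = 9, x(26) = 19, x(27) = 5, x(28) = 1, x(29) = 6, x(30) = 7, x(31) = 13, x(32) = 20, x(33) = 10, x(34) = 7, x(35) = 17, x(36) = 1, x(37) = 18, x(38) = 19, x(39) = 14, x(40) = 10, x(41) = 1, x(42) = 11, x(43) = 12, x(44) = 0, x(45) = 12, x(46) = 12, x(47) = 1, x(48) = 13, x(49) = 14, x(50) = 4.
Since (x(49), x(50)) = (x(1), x(2)) = (14, 4) (two consecutive terms determine the rest), the sequence is periodic with period 48.
(428 - 1) mod 48 = 43, so x(428) = x(44) = 0.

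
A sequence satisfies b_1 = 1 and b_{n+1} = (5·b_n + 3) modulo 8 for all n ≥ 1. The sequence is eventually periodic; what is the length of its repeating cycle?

We have b_1 = 1, b_2 = 0, b_3 = 3, b_4 = 2, b_5 = 5, b_6 = 4, b_7 = 7, b_8 = 6, b_9 = 1.
The sequence repeats with period 8.

8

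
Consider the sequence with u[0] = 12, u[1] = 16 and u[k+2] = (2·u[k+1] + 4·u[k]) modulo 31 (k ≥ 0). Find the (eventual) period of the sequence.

We have u[0] = 12, u[1] = 16, u[2] = 18, u[3] = 7, u[4] = 24, u[5] = 14, u[6] = 0, u[7] = 25, u[8] = 19, u[9] = 14, u[10] = 11, u[11] = 16, u[12] = 14, u[13] = 30, u[14] = 23, u[15] = 11, u[16] = 21, u[17] = 24, u[18] = 8, u[19] = 19, u[20] = 8, u[21] = 30, u[22] = 30, u[23] = 25, u[24] = 15, u[25] = 6, u[26] = 10, u[27] = 13, u[28] = 4, u[29] = 29, u[30] = 12, u[31] = 16.
The sequence repeats with period 30.

30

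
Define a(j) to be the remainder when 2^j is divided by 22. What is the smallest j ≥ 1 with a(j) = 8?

3

Computing terms: a(0) = 1,  a(1) = 2,  a(2) = 4,  a(3) = 8,  a(4) = 16,  a(5) = 10,  a(6) = 20,  a(7) = 18,  a(8) = 14,  a(9) = 6,  a(10) = 12,  a(11) = 2.
Since a(11) = a(1) = 2, the sequence is eventually periodic: after a pre-period of length 1 it cycles with period 10.
The value 8 first appears (with j ≥ 1) at a(3).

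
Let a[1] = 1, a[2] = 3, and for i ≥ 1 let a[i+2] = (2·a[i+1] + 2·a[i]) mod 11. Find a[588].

a[1] = 1, a[2] = 3, a[3] = 8, a[4] = 0, a[5] = 5, a[6] = 10, a[7] = 8, a[8] = 3, a[9] = 0, a[10] = 6, a[11] = 1, a[12] = 3.
Since (a[11], a[12]) = (a[1], a[2]) = (1, 3) (two consecutive terms determine the rest), the sequence is periodic with period 10.
(588 - 1) mod 10 = 7, so a[588] = a[8] = 3.

3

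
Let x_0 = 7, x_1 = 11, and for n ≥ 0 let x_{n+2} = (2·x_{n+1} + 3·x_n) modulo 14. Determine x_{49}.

11

Listing terms: x_0 = 7; x_1 = 11; x_2 = 1; x_3 = 7; x_4 = 3; x_5 = 13; x_6 = 7; x_7 = 11.
Since (x_6, x_7) = (x_0, x_1) = (7, 11) (two consecutive terms determine the rest), the sequence is periodic with period 6.
(49 - 0) mod 6 = 1, so x_{49} = x_1 = 11.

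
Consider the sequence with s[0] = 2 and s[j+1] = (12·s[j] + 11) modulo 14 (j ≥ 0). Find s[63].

3

Computing terms: s[0] = 2, s[1] = 7, s[2] = 11, s[3] = 3, s[4] = 5, s[5] = 1, s[6] = 9, s[7] = 7.
Since s[7] = s[1] = 7, the sequence is eventually periodic: after a pre-period of length 1 it cycles with period 6.
For j ≥ 1, s[j] depends only on (j - 1) mod 6. (63 - 1) mod 6 = 2, so s[63] = s[3] = 3.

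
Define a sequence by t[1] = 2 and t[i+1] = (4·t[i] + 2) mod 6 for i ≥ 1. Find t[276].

0

Computing terms: t[1] = 2, t[2] = 4, t[3] = 0, t[4] = 2.
The sequence repeats with period 3.
So t[276] = t[1 + ((276-1) mod 3)] = t[3] = 0.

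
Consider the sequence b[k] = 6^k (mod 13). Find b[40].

Listing terms: b[0] = 1, b[1] = 6, b[2] = 10, b[3] = 8, b[4] = 9, b[5] = 2, b[6] = 12, b[7] = 7, b[8] = 3, b[9] = 5, b[10] = 4, b[11] = 11, b[12] = 1.
Since b[12] = b[0] = 1, the sequence is periodic with period 12.
So b[40] = b[0 + ((40-0) mod 12)] = b[4] = 9.

9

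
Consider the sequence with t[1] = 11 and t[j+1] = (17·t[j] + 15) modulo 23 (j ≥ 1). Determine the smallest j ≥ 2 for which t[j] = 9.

19

t[1] = 11,  t[2] = 18,  t[3] = 22,  t[4] = 21,  t[5] = 4,  t[6] = 14,  t[7] = 0,  t[8] = 15,  t[9] = 17,  t[10] = 5,  t[11] = 8,  t[12] = 13,  t[13] = 6,  t[14] = 2,  t[15] = 3,  t[16] = 20,  t[17] = 10,  t[18] = 1,  t[19] = 9,  t[20] = 7,  t[21] = 19,  t[22] = 16,  t[23] = 11.
Since t[23] = t[1] = 11, the sequence is periodic with period 22.
The value 9 first appears (with j ≥ 2) at t[19].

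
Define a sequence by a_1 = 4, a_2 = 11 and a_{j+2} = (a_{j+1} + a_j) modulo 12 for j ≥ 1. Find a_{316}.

2

Computing terms: a_1 = 4,  a_2 = 11,  a_3 = 3,  a_4 = 2,  a_5 = 5,  a_6 = 7,  a_7 = 0,  a_8 = 7,  a_9 = 7,  a_{10} = 2,  a_{11} = 9,  a_{12} = 11,  a_{13} = 8,  a_{14} = 7,  a_{15} = 3,  a_{16} = 10,  a_{17} = 1,  a_{18} = 11,  a_{19} = 0,  a_{20} = 11,  a_{21} = 11,  a_{22} = 10,  a_{23} = 9,  a_{24} = 7,  a_{25} = 4,  a_{26} = 11.
The sequence repeats with period 24.
So a_{316} = a_{1 + ((316-1) mod 24)} = a_4 = 2.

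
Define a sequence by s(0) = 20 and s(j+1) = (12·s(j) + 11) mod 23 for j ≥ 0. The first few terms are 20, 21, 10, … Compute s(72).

s(0) = 20,  s(1) = 21,  s(2) = 10,  s(3) = 16,  s(4) = 19,  s(5) = 9,  s(6) = 4,  s(7) = 13,  s(8) = 6,  s(9) = 14,  s(10) = 18,  s(11) = 20.
The sequence repeats with period 11.
So s(72) = s(0 + ((72-0) mod 11)) = s(6) = 4.

4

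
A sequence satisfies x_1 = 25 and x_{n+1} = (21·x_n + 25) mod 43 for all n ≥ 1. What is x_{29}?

25

We have x_1 = 25, x_2 = 34, x_3 = 8, x_4 = 21, x_5 = 36, x_6 = 7, x_7 = 0, x_8 = 25.
Since x_8 = x_1 = 25, the sequence is periodic with period 7.
So x_{29} = x_{1 + ((29-1) mod 7)} = x_1 = 25.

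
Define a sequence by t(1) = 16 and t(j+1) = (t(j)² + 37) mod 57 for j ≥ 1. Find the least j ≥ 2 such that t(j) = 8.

2

We have t(1) = 16, t(2) = 8, t(3) = 44, t(4) = 35, t(5) = 8.
Since t(5) = t(2) = 8, the sequence is eventually periodic: after a pre-period of length 1 it cycles with period 3.
The value 8 first appears (with j ≥ 2) at t(2).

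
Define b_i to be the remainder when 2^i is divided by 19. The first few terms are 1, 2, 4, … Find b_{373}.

3

Computing terms: b_0 = 1,  b_1 = 2,  b_2 = 4,  b_3 = 8,  b_4 = 16,  b_5 = 13,  b_6 = 7,  b_7 = 14,  b_8 = 9,  b_9 = 18,  b_{10} = 17,  b_{11} = 15,  b_{12} = 11,  b_{13} = 3,  b_{14} = 6,  b_{15} = 12,  b_{16} = 5,  b_{17} = 10,  b_{18} = 1.
The sequence repeats with period 18.
(373 - 0) mod 18 = 13, so b_{373} = b_{13} = 3.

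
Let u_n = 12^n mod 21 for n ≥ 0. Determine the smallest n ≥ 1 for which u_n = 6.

3

Listing terms: u_0 = 1; u_1 = 12; u_2 = 18; u_3 = 6; u_4 = 9; u_5 = 3; u_6 = 15; u_7 = 12.
Since u_7 = u_1 = 12, the sequence is eventually periodic: after a pre-period of length 1 it cycles with period 6.
The value 6 first appears (with n ≥ 1) at u_3.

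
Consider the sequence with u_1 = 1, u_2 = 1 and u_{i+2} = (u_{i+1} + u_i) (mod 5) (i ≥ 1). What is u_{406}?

Listing terms: u_1 = 1,  u_2 = 1,  u_3 = 2,  u_4 = 3,  u_5 = 0,  u_6 = 3,  u_7 = 3,  u_8 = 1,  u_9 = 4,  u_{10} = 0,  u_{11} = 4,  u_{12} = 4,  u_{13} = 3,  u_{14} = 2,  u_{15} = 0,  u_{16} = 2,  u_{17} = 2,  u_{18} = 4,  u_{19} = 1,  u_{20} = 0,  u_{21} = 1,  u_{22} = 1.
The sequence repeats with period 20.
So u_{406} = u_{1 + ((406-1) mod 20)} = u_6 = 3.

3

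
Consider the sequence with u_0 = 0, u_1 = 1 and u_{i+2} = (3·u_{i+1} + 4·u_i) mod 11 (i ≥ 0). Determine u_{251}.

1

u_0 = 0,  u_1 = 1,  u_2 = 3,  u_3 = 2,  u_4 = 7,  u_5 = 7,  u_6 = 5,  u_7 = 10,  u_8 = 6,  u_9 = 3,  u_{10} = 0,  u_{11} = 1.
Since (u_{10}, u_{11}) = (u_0, u_1) = (0, 1) (two consecutive terms determine the rest), the sequence is periodic with period 10.
(251 - 0) mod 10 = 1, so u_{251} = u_1 = 1.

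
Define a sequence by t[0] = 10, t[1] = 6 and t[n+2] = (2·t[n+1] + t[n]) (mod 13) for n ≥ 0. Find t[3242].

9

t[0] = 10, t[1] = 6, t[2] = 9, t[3] = 11, t[4] = 5, t[5] = 8, t[6] = 8, t[7] = 11, t[8] = 4, t[9] = 6, t[10] = 3, t[11] = 12, t[12] = 1, t[13] = 1, t[14] = 3, t[15] = 7, t[16] = 4, t[17] = 2, t[18] = 8, t[19] = 5, t[20] = 5, t[21] = 2, t[22] = 9, t[23] = 7, t[24] = 10, t[25] = 1, t[26] = 12, t[27] = 12, t[28] = 10, t[29] = 6.
The sequence repeats with period 28.
(3242 - 0) mod 28 = 22, so t[3242] = t[22] = 9.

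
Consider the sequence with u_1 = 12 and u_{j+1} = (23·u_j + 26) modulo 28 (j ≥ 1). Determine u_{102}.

14

u_1 = 12; u_2 = 22; u_3 = 0; u_4 = 26; u_5 = 8; u_6 = 14; u_7 = 12.
Since u_7 = u_1 = 12, the sequence is periodic with period 6.
So u_{102} = u_{1 + ((102-1) mod 6)} = u_6 = 14.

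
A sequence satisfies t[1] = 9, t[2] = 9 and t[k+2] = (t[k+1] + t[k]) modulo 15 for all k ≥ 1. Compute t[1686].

12

Computing terms: t[1] = 9, t[2] = 9, t[3] = 3, t[4] = 12, t[5] = 0, t[6] = 12, t[7] = 12, t[8] = 9, t[9] = 6, t[10] = 0, t[11] = 6, t[12] = 6, t[13] = 12, t[14] = 3, t[15] = 0, t[16] = 3, t[17] = 3, t[18] = 6, t[19] = 9, t[20] = 0, t[21] = 9, t[22] = 9.
The sequence repeats with period 20.
(1686 - 1) mod 20 = 5, so t[1686] = t[6] = 12.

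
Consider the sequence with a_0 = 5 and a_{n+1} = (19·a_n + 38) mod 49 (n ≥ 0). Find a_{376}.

37

Listing terms: a_0 = 5; a_1 = 35; a_2 = 17; a_3 = 18; a_4 = 37; a_5 = 6; a_6 = 5.
Since a_6 = a_0 = 5, the sequence is periodic with period 6.
(376 - 0) mod 6 = 4, so a_{376} = a_4 = 37.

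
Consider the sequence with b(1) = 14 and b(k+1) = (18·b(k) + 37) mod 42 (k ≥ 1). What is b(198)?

Listing terms: b(1) = 14; b(2) = 37; b(3) = 31; b(4) = 7; b(5) = 37.
Since b(5) = b(2) = 37, the sequence is eventually periodic: after a pre-period of length 1 it cycles with period 3.
For k ≥ 2, b(k) depends only on (k - 2) mod 3. (198 - 2) mod 3 = 1, so b(198) = b(3) = 31.

31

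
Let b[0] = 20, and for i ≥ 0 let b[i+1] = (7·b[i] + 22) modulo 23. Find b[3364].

17

b[0] = 20,  b[1] = 1,  b[2] = 6,  b[3] = 18,  b[4] = 10,  b[5] = 0,  b[6] = 22,  b[7] = 15,  b[8] = 12,  b[9] = 14,  b[10] = 5,  b[11] = 11,  b[12] = 7,  b[13] = 2,  b[14] = 13,  b[15] = 21,  b[16] = 8,  b[17] = 9,  b[18] = 16,  b[19] = 19,  b[20] = 17,  b[21] = 3,  b[22] = 20.
Since b[22] = b[0] = 20, the sequence is periodic with period 22.
(3364 - 0) mod 22 = 20, so b[3364] = b[20] = 17.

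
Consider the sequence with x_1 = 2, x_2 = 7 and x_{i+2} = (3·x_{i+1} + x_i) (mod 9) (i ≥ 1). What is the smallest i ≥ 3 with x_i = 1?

6

Computing terms: x_1 = 2,  x_2 = 7,  x_3 = 5,  x_4 = 4,  x_5 = 8,  x_6 = 1,  x_7 = 2,  x_8 = 7.
Since (x_7, x_8) = (x_1, x_2) = (2, 7) (two consecutive terms determine the rest), the sequence is periodic with period 6.
The value 1 first appears (with i ≥ 3) at x_6.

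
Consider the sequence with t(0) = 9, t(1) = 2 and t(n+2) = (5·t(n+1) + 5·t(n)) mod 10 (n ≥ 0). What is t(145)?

0

We have t(0) = 9,  t(1) = 2,  t(2) = 5,  t(3) = 5,  t(4) = 0,  t(5) = 5,  t(6) = 5.
Since (t(5), t(6)) = (t(2), t(3)) = (5, 5) (two consecutive terms determine the rest), the sequence is eventually periodic: after a pre-period of length 2 it cycles with period 3.
For n ≥ 2, t(n) depends only on (n - 2) mod 3. (145 - 2) mod 3 = 2, so t(145) = t(4) = 0.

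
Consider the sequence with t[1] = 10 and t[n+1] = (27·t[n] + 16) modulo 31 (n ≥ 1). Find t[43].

t[1] = 10,  t[2] = 7,  t[3] = 19,  t[4] = 2,  t[5] = 8,  t[6] = 15,  t[7] = 18,  t[8] = 6,  t[9] = 23,  t[10] = 17,  t[11] = 10.
Since t[11] = t[1] = 10, the sequence is periodic with period 10.
(43 - 1) mod 10 = 2, so t[43] = t[3] = 19.

19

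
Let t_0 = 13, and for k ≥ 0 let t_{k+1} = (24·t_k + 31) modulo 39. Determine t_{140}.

t_0 = 13, t_1 = 31, t_2 = 34, t_3 = 28, t_4 = 1, t_5 = 16, t_6 = 25, t_7 = 7, t_8 = 4, t_9 = 10, t_{10} = 37, t_{11} = 22, t_{12} = 13.
Since t_{12} = t_0 = 13, the sequence is periodic with period 12.
So t_{140} = t_{0 + ((140-0) mod 12)} = t_8 = 4.

4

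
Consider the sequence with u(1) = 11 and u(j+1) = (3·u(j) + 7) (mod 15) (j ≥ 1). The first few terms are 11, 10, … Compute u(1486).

We have u(1) = 11; u(2) = 10; u(3) = 7; u(4) = 13; u(5) = 1; u(6) = 10.
Since u(6) = u(2) = 10, the sequence is eventually periodic: after a pre-period of length 1 it cycles with period 4.
For j ≥ 2, u(j) depends only on (j - 2) mod 4. (1486 - 2) mod 4 = 0, so u(1486) = u(2) = 10.

10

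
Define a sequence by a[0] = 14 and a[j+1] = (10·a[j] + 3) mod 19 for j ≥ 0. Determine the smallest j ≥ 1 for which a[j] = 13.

15

a[0] = 14; a[1] = 10; a[2] = 8; a[3] = 7; a[4] = 16; a[5] = 11; a[6] = 18; a[7] = 12; a[8] = 9; a[9] = 17; a[10] = 2; a[11] = 4; a[12] = 5; a[13] = 15; a[14] = 1; a[15] = 13; a[16] = 0; a[17] = 3; a[18] = 14.
Since a[18] = a[0] = 14, the sequence is periodic with period 18.
The value 13 first appears (with j ≥ 1) at a[15].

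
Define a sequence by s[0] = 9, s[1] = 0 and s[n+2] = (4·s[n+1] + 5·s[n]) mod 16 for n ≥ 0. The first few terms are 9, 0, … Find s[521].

0

Computing terms: s[0] = 9, s[1] = 0, s[2] = 13, s[3] = 4, s[4] = 1, s[5] = 8, s[6] = 5, s[7] = 12, s[8] = 9, s[9] = 0.
The sequence repeats with period 8.
So s[521] = s[0 + ((521-0) mod 8)] = s[1] = 0.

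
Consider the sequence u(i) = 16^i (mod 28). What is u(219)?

8

u(1) = 16, u(2) = 4, u(3) = 8, u(4) = 16.
The sequence repeats with period 3.
So u(219) = u(1 + ((219-1) mod 3)) = u(3) = 8.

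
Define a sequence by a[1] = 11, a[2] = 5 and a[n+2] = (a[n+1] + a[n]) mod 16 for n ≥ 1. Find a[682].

1

We have a[1] = 11, a[2] = 5, a[3] = 0, a[4] = 5, a[5] = 5, a[6] = 10, a[7] = 15, a[8] = 9, a[9] = 8, a[10] = 1, a[11] = 9, a[12] = 10, a[13] = 3, a[14] = 13, a[15] = 0, a[16] = 13, a[17] = 13, a[18] = 10, a[19] = 7, a[20] = 1, a[21] = 8, a[22] = 9, a[23] = 1, a[24] = 10, a[25] = 11, a[26] = 5.
Since (a[25], a[26]) = (a[1], a[2]) = (11, 5) (two consecutive terms determine the rest), the sequence is periodic with period 24.
So a[682] = a[1 + ((682-1) mod 24)] = a[10] = 1.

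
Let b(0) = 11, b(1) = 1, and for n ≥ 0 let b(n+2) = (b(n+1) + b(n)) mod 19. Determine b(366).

6

Listing terms: b(0) = 11; b(1) = 1; b(2) = 12; b(3) = 13; b(4) = 6; b(5) = 0; b(6) = 6; b(7) = 6; b(8) = 12; b(9) = 18; b(10) = 11; b(11) = 10; b(12) = 2; b(13) = 12; b(14) = 14; b(15) = 7; b(16) = 2; b(17) = 9; b(18) = 11; b(19) = 1.
The sequence repeats with period 18.
(366 - 0) mod 18 = 6, so b(366) = b(6) = 6.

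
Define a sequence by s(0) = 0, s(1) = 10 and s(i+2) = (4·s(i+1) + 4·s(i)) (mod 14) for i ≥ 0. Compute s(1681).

We have s(0) = 0, s(1) = 10, s(2) = 12, s(3) = 4, s(4) = 8, s(5) = 6, s(6) = 0, s(7) = 10.
Since (s(6), s(7)) = (s(0), s(1)) = (0, 10) (two consecutive terms determine the rest), the sequence is periodic with period 6.
So s(1681) = s(0 + ((1681-0) mod 6)) = s(1) = 10.

10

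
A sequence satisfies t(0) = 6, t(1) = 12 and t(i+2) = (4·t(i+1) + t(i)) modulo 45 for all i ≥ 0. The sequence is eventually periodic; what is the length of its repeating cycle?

8

Computing terms: t(0) = 6; t(1) = 12; t(2) = 9; t(3) = 3; t(4) = 21; t(5) = 42; t(6) = 9; t(7) = 33; t(8) = 6; t(9) = 12.
Since (t(8), t(9)) = (t(0), t(1)) = (6, 12) (two consecutive terms determine the rest), the sequence is periodic with period 8.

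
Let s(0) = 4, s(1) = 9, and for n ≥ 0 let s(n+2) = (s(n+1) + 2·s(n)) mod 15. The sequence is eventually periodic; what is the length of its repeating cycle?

12

Computing terms: s(0) = 4,  s(1) = 9,  s(2) = 2,  s(3) = 5,  s(4) = 9,  s(5) = 4,  s(6) = 7,  s(7) = 0,  s(8) = 14,  s(9) = 14,  s(10) = 12,  s(11) = 10,  s(12) = 4,  s(13) = 9.
Since (s(12), s(13)) = (s(0), s(1)) = (4, 9) (two consecutive terms determine the rest), the sequence is periodic with period 12.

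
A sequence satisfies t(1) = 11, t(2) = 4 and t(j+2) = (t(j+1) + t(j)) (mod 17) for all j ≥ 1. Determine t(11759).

0

t(1) = 11,  t(2) = 4,  t(3) = 15,  t(4) = 2,  t(5) = 0,  t(6) = 2,  t(7) = 2,  t(8) = 4,  t(9) = 6,  t(10) = 10,  t(11) = 16,  t(12) = 9,  t(13) = 8,  t(14) = 0,  t(15) = 8,  t(16) = 8,  t(17) = 16,  t(18) = 7,  t(19) = 6,  t(20) = 13,  t(21) = 2,  t(22) = 15,  t(23) = 0,  t(24) = 15,  t(25) = 15,  t(26) = 13,  t(27) = 11,  t(28) = 7,  t(29) = 1,  t(30) = 8,  t(31) = 9,  t(32) = 0,  t(33) = 9,  t(34) = 9,  t(35) = 1,  t(36) = 10,  t(37) = 11,  t(38) = 4.
The sequence repeats with period 36.
So t(11759) = t(1 + ((11759-1) mod 36)) = t(23) = 0.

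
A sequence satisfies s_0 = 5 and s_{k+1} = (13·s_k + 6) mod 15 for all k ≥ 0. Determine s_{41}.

s_0 = 5,  s_1 = 11,  s_2 = 14,  s_3 = 8,  s_4 = 5.
Since s_4 = s_0 = 5, the sequence is periodic with period 4.
(41 - 0) mod 4 = 1, so s_{41} = s_1 = 11.

11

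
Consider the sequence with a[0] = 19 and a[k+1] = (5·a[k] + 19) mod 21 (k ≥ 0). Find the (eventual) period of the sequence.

Computing terms: a[0] = 19; a[1] = 9; a[2] = 1; a[3] = 3; a[4] = 13; a[5] = 0; a[6] = 19.
The sequence repeats with period 6.

6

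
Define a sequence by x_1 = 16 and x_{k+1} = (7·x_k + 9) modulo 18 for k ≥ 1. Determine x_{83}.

x_1 = 16, x_2 = 13, x_3 = 10, x_4 = 7, x_5 = 4, x_6 = 1, x_7 = 16.
The sequence repeats with period 6.
So x_{83} = x_{1 + ((83-1) mod 6)} = x_5 = 4.

4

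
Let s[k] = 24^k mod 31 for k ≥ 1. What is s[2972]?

Computing terms: s[1] = 24, s[2] = 18, s[3] = 29, s[4] = 14, s[5] = 26, s[6] = 4, s[7] = 3, s[8] = 10, s[9] = 23, s[10] = 25, s[11] = 11, s[12] = 16, s[13] = 12, s[14] = 9, s[15] = 30, s[16] = 7, s[17] = 13, s[18] = 2, s[19] = 17, s[20] = 5, s[21] = 27, s[22] = 28, s[23] = 21, s[24] = 8, s[25] = 6, s[26] = 20, s[27] = 15, s[28] = 19, s[29] = 22, s[30] = 1, s[31] = 24.
The sequence repeats with period 30.
So s[2972] = s[1 + ((2972-1) mod 30)] = s[2] = 18.

18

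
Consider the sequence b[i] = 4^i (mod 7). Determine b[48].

1

Listing terms: b[0] = 1,  b[1] = 4,  b[2] = 2,  b[3] = 1.
Since b[3] = b[0] = 1, the sequence is periodic with period 3.
So b[48] = b[0 + ((48-0) mod 3)] = b[0] = 1.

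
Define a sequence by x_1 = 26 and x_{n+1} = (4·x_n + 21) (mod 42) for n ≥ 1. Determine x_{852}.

Listing terms: x_1 = 26, x_2 = 41, x_3 = 17, x_4 = 5, x_5 = 41.
Since x_5 = x_2 = 41, the sequence is eventually periodic: after a pre-period of length 1 it cycles with period 3.
For n ≥ 2, x_n depends only on (n - 2) mod 3. (852 - 2) mod 3 = 1, so x_{852} = x_3 = 17.

17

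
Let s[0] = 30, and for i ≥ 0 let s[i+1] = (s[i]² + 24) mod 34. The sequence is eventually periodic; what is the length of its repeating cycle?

3

Computing terms: s[0] = 30; s[1] = 6; s[2] = 26; s[3] = 20; s[4] = 16; s[5] = 8; s[6] = 20.
Since s[6] = s[3] = 20, the sequence is eventually periodic: after a pre-period of length 3 it cycles with period 3.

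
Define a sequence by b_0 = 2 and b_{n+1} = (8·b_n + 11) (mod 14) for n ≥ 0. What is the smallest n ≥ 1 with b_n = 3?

b_0 = 2; b_1 = 13; b_2 = 3; b_3 = 7; b_4 = 11; b_5 = 1; b_6 = 5; b_7 = 9; b_8 = 13.
Since b_8 = b_1 = 13, the sequence is eventually periodic: after a pre-period of length 1 it cycles with period 7.
The value 3 first appears (with n ≥ 1) at b_2.

2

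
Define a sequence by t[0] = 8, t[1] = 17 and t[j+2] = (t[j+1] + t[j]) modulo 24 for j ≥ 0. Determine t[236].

Computing terms: t[0] = 8,  t[1] = 17,  t[2] = 1,  t[3] = 18,  t[4] = 19,  t[5] = 13,  t[6] = 8,  t[7] = 21,  t[8] = 5,  t[9] = 2,  t[10] = 7,  t[11] = 9,  t[12] = 16,  t[13] = 1,  t[14] = 17,  t[15] = 18,  t[16] = 11,  t[17] = 5,  t[18] = 16,  t[19] = 21,  t[20] = 13,  t[21] = 10,  t[22] = 23,  t[23] = 9,  t[24] = 8,  t[25] = 17.
The sequence repeats with period 24.
(236 - 0) mod 24 = 20, so t[236] = t[20] = 13.

13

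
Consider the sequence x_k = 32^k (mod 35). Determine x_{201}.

22

We have x_1 = 32, x_2 = 9, x_3 = 8, x_4 = 11, x_5 = 2, x_6 = 29, x_7 = 18, x_8 = 16, x_9 = 22, x_{10} = 4, x_{11} = 23, x_{12} = 1, x_{13} = 32.
The sequence repeats with period 12.
So x_{201} = x_{1 + ((201-1) mod 12)} = x_9 = 22.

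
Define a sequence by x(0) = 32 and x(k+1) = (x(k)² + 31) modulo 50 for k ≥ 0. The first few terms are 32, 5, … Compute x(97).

45

Listing terms: x(0) = 32; x(1) = 5; x(2) = 6; x(3) = 17; x(4) = 20; x(5) = 31; x(6) = 42; x(7) = 45; x(8) = 6.
Since x(8) = x(2) = 6, the sequence is eventually periodic: after a pre-period of length 2 it cycles with period 6.
For k ≥ 2, x(k) depends only on (k - 2) mod 6. (97 - 2) mod 6 = 5, so x(97) = x(7) = 45.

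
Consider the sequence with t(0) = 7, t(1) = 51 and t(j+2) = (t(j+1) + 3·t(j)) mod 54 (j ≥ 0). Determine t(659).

36

We have t(0) = 7, t(1) = 51, t(2) = 18, t(3) = 9, t(4) = 9, t(5) = 36, t(6) = 9, t(7) = 9.
Since (t(6), t(7)) = (t(3), t(4)) = (9, 9) (two consecutive terms determine the rest), the sequence is eventually periodic: after a pre-period of length 3 it cycles with period 3.
For j ≥ 3, t(j) depends only on (j - 3) mod 3. (659 - 3) mod 3 = 2, so t(659) = t(5) = 36.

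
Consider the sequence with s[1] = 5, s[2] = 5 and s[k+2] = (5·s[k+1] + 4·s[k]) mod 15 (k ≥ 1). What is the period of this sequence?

8

Listing terms: s[1] = 5; s[2] = 5; s[3] = 0; s[4] = 5; s[5] = 10; s[6] = 10; s[7] = 0; s[8] = 10; s[9] = 5; s[10] = 5.
The sequence repeats with period 8.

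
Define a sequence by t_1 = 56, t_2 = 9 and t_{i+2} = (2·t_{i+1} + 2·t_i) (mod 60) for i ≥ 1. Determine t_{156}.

4

t_1 = 56,  t_2 = 9,  t_3 = 10,  t_4 = 38,  t_5 = 36,  t_6 = 28,  t_7 = 8,  t_8 = 12,  t_9 = 40,  t_{10} = 44,  t_{11} = 48,  t_{12} = 4,  t_{13} = 44,  t_{14} = 36,  t_{15} = 40,  t_{16} = 32,  t_{17} = 24,  t_{18} = 52,  t_{19} = 32,  t_{20} = 48,  t_{21} = 40,  t_{22} = 56,  t_{23} = 12,  t_{24} = 16,  t_{25} = 56,  t_{26} = 24,  t_{27} = 40,  t_{28} = 8,  t_{29} = 36,  t_{30} = 28.
Since (t_{29}, t_{30}) = (t_5, t_6) = (36, 28) (two consecutive terms determine the rest), the sequence is eventually periodic: after a pre-period of length 4 it cycles with period 24.
For i ≥ 5, t_i depends only on (i - 5) mod 24. (156 - 5) mod 24 = 7, so t_{156} = t_{12} = 4.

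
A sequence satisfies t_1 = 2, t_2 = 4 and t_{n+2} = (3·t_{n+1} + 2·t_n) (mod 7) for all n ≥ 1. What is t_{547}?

1

Listing terms: t_1 = 2; t_2 = 4; t_3 = 2; t_4 = 0; t_5 = 4; t_6 = 5; t_7 = 2; t_8 = 2; t_9 = 3; t_{10} = 6; t_{11} = 3; t_{12} = 0; t_{13} = 6; t_{14} = 4; t_{15} = 3; t_{16} = 3; t_{17} = 1; t_{18} = 2; t_{19} = 1; t_{20} = 0; t_{21} = 2; t_{22} = 6; t_{23} = 1; t_{24} = 1; t_{25} = 5; t_{26} = 3; t_{27} = 5; t_{28} = 0; t_{29} = 3; t_{30} = 2; t_{31} = 5; t_{32} = 5; t_{33} = 4; t_{34} = 1; t_{35} = 4; t_{36} = 0; t_{37} = 1; t_{38} = 3; t_{39} = 4; t_{40} = 4; t_{41} = 6; t_{42} = 5; t_{43} = 6; t_{44} = 0; t_{45} = 5; t_{46} = 1; t_{47} = 6; t_{48} = 6; t_{49} = 2; t_{50} = 4.
The sequence repeats with period 48.
So t_{547} = t_{1 + ((547-1) mod 48)} = t_{19} = 1.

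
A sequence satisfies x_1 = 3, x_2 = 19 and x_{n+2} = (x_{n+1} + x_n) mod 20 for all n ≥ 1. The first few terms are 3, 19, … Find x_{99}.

2

Computing terms: x_1 = 3,  x_2 = 19,  x_3 = 2,  x_4 = 1,  x_5 = 3,  x_6 = 4,  x_7 = 7,  x_8 = 11,  x_9 = 18,  x_{10} = 9,  x_{11} = 7,  x_{12} = 16,  x_{13} = 3,  x_{14} = 19.
Since (x_{13}, x_{14}) = (x_1, x_2) = (3, 19) (two consecutive terms determine the rest), the sequence is periodic with period 12.
(99 - 1) mod 12 = 2, so x_{99} = x_3 = 2.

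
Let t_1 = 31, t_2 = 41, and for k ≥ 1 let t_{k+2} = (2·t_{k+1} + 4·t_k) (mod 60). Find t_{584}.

36

Listing terms: t_1 = 31; t_2 = 41; t_3 = 26; t_4 = 36; t_5 = 56; t_6 = 16; t_7 = 16; t_8 = 36; t_9 = 16; t_{10} = 56; t_{11} = 56; t_{12} = 36; t_{13} = 56.
Since (t_{12}, t_{13}) = (t_4, t_5) = (36, 56) (two consecutive terms determine the rest), the sequence is eventually periodic: after a pre-period of length 3 it cycles with period 8.
For k ≥ 4, t_k depends only on (k - 4) mod 8. (584 - 4) mod 8 = 4, so t_{584} = t_8 = 36.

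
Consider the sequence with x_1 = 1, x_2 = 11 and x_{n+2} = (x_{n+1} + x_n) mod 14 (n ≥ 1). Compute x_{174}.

12

We have x_1 = 1,  x_2 = 11,  x_3 = 12,  x_4 = 9,  x_5 = 7,  x_6 = 2,  x_7 = 9,  x_8 = 11,  x_9 = 6,  x_{10} = 3,  x_{11} = 9,  x_{12} = 12,  x_{13} = 7,  x_{14} = 5,  x_{15} = 12,  x_{16} = 3,  x_{17} = 1,  x_{18} = 4,  x_{19} = 5,  x_{20} = 9,  x_{21} = 0,  x_{22} = 9,  x_{23} = 9,  x_{24} = 4,  x_{25} = 13,  x_{26} = 3,  x_{27} = 2,  x_{28} = 5,  x_{29} = 7,  x_{30} = 12,  x_{31} = 5,  x_{32} = 3,  x_{33} = 8,  x_{34} = 11,  x_{35} = 5,  x_{36} = 2,  x_{37} = 7,  x_{38} = 9,  x_{39} = 2,  x_{40} = 11,  x_{41} = 13,  x_{42} = 10,  x_{43} = 9,  x_{44} = 5,  x_{45} = 0,  x_{46} = 5,  x_{47} = 5,  x_{48} = 10,  x_{49} = 1,  x_{50} = 11.
The sequence repeats with period 48.
So x_{174} = x_{1 + ((174-1) mod 48)} = x_{30} = 12.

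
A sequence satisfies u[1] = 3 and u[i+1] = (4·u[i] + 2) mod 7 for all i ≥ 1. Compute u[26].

We have u[1] = 3; u[2] = 0; u[3] = 2; u[4] = 3.
Since u[4] = u[1] = 3, the sequence is periodic with period 3.
So u[26] = u[1 + ((26-1) mod 3)] = u[2] = 0.

0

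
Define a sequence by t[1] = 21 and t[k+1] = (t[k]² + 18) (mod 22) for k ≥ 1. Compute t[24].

5

t[1] = 21; t[2] = 19; t[3] = 5; t[4] = 21.
Since t[4] = t[1] = 21, the sequence is periodic with period 3.
(24 - 1) mod 3 = 2, so t[24] = t[3] = 5.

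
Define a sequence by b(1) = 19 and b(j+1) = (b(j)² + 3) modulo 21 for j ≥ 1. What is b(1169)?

b(1) = 19; b(2) = 7; b(3) = 10; b(4) = 19.
Since b(4) = b(1) = 19, the sequence is periodic with period 3.
So b(1169) = b(1 + ((1169-1) mod 3)) = b(2) = 7.

7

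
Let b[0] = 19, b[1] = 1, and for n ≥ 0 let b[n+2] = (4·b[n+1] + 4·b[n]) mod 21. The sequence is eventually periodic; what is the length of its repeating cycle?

24

b[0] = 19; b[1] = 1; b[2] = 17; b[3] = 9; b[4] = 20; b[5] = 11; b[6] = 19; b[7] = 15; b[8] = 10; b[9] = 16; b[10] = 20; b[11] = 18; b[12] = 5; b[13] = 8; b[14] = 10; b[15] = 9; b[16] = 13; b[17] = 4; b[18] = 5; b[19] = 15; b[20] = 17; b[21] = 2; b[22] = 13; b[23] = 18; b[24] = 19; b[25] = 1.
Since (b[24], b[25]) = (b[0], b[1]) = (19, 1) (two consecutive terms determine the rest), the sequence is periodic with period 24.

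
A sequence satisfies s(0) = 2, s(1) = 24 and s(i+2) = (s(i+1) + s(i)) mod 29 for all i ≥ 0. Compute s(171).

s(0) = 2; s(1) = 24; s(2) = 26; s(3) = 21; s(4) = 18; s(5) = 10; s(6) = 28; s(7) = 9; s(8) = 8; s(9) = 17; s(10) = 25; s(11) = 13; s(12) = 9; s(13) = 22; s(14) = 2; s(15) = 24.
The sequence repeats with period 14.
So s(171) = s(0 + ((171-0) mod 14)) = s(3) = 21.

21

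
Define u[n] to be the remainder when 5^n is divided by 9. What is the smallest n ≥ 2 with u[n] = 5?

7

We have u[1] = 5,  u[2] = 7,  u[3] = 8,  u[4] = 4,  u[5] = 2,  u[6] = 1,  u[7] = 5.
Since u[7] = u[1] = 5, the sequence is periodic with period 6.
The value 5 next appears (with n ≥ 2) at u[7].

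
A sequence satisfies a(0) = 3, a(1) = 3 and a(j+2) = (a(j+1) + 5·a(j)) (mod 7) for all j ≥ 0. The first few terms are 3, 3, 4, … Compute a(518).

6

Listing terms: a(0) = 3,  a(1) = 3,  a(2) = 4,  a(3) = 5,  a(4) = 4,  a(5) = 1,  a(6) = 0,  a(7) = 5,  a(8) = 5,  a(9) = 2,  a(10) = 6,  a(11) = 2,  a(12) = 4,  a(13) = 0,  a(14) = 6,  a(15) = 6,  a(16) = 1,  a(17) = 3,  a(18) = 1,  a(19) = 2,  a(20) = 0,  a(21) = 3,  a(22) = 3.
The sequence repeats with period 21.
(518 - 0) mod 21 = 14, so a(518) = a(14) = 6.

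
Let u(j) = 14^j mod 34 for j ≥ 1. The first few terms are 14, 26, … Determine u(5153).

14

Listing terms: u(1) = 14,  u(2) = 26,  u(3) = 24,  u(4) = 30,  u(5) = 12,  u(6) = 32,  u(7) = 6,  u(8) = 16,  u(9) = 20,  u(10) = 8,  u(11) = 10,  u(12) = 4,  u(13) = 22,  u(14) = 2,  u(15) = 28,  u(16) = 18,  u(17) = 14.
Since u(17) = u(1) = 14, the sequence is periodic with period 16.
(5153 - 1) mod 16 = 0, so u(5153) = u(1) = 14.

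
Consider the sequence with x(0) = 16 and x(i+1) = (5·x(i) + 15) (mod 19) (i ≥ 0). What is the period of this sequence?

9

Computing terms: x(0) = 16, x(1) = 0, x(2) = 15, x(3) = 14, x(4) = 9, x(5) = 3, x(6) = 11, x(7) = 13, x(8) = 4, x(9) = 16.
The sequence repeats with period 9.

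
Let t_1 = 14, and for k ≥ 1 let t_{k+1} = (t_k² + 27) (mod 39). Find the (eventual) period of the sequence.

We have t_1 = 14; t_2 = 28; t_3 = 31; t_4 = 13; t_5 = 1; t_6 = 28.
Since t_6 = t_2 = 28, the sequence is eventually periodic: after a pre-period of length 1 it cycles with period 4.

4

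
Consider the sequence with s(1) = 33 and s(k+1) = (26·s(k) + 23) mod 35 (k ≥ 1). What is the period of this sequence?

Computing terms: s(1) = 33, s(2) = 6, s(3) = 4, s(4) = 22, s(5) = 0, s(6) = 23, s(7) = 26, s(8) = 34, s(9) = 32, s(10) = 15, s(11) = 28, s(12) = 16, s(13) = 19, s(14) = 27, s(15) = 25, s(16) = 8, s(17) = 21, s(18) = 9, s(19) = 12, s(20) = 20, s(21) = 18, s(22) = 1, s(23) = 14, s(24) = 2, s(25) = 5, s(26) = 13, s(27) = 11, s(28) = 29, s(29) = 7, s(30) = 30, s(31) = 33.
The sequence repeats with period 30.

30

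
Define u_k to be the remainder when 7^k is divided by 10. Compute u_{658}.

Computing terms: u_1 = 7, u_2 = 9, u_3 = 3, u_4 = 1, u_5 = 7.
The sequence repeats with period 4.
So u_{658} = u_{1 + ((658-1) mod 4)} = u_2 = 9.

9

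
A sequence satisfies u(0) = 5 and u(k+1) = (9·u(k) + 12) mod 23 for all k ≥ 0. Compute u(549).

12

u(0) = 5, u(1) = 11, u(2) = 19, u(3) = 22, u(4) = 3, u(5) = 16, u(6) = 18, u(7) = 13, u(8) = 14, u(9) = 0, u(10) = 12, u(11) = 5.
Since u(11) = u(0) = 5, the sequence is periodic with period 11.
(549 - 0) mod 11 = 10, so u(549) = u(10) = 12.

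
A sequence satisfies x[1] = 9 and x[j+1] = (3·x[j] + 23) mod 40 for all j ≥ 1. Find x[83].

We have x[1] = 9; x[2] = 10; x[3] = 13; x[4] = 22; x[5] = 9.
Since x[5] = x[1] = 9, the sequence is periodic with period 4.
So x[83] = x[1 + ((83-1) mod 4)] = x[3] = 13.

13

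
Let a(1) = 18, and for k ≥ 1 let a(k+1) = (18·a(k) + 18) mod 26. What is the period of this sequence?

4

Listing terms: a(1) = 18; a(2) = 4; a(3) = 12; a(4) = 0; a(5) = 18.
The sequence repeats with period 4.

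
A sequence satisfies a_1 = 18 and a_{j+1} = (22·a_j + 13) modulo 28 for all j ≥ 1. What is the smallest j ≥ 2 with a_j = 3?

9

Computing terms: a_1 = 18; a_2 = 17; a_3 = 23; a_4 = 15; a_5 = 7; a_6 = 27; a_7 = 19; a_8 = 11; a_9 = 3; a_{10} = 23.
Since a_{10} = a_3 = 23, the sequence is eventually periodic: after a pre-period of length 2 it cycles with period 7.
The value 3 first appears (with j ≥ 2) at a_9.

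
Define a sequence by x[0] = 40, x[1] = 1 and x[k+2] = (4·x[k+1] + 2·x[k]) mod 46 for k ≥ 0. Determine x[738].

We have x[0] = 40, x[1] = 1, x[2] = 38, x[3] = 16, x[4] = 2, x[5] = 40, x[6] = 26, x[7] = 0, x[8] = 6, x[9] = 24, x[10] = 16, x[11] = 20, x[12] = 20, x[13] = 28, x[14] = 14, x[15] = 20, x[16] = 16, x[17] = 12, x[18] = 34, x[19] = 22, x[20] = 18, x[21] = 24, x[22] = 40, x[23] = 24, x[24] = 38, x[25] = 16.
Since (x[24], x[25]) = (x[2], x[3]) = (38, 16) (two consecutive terms determine the rest), the sequence is eventually periodic: after a pre-period of length 2 it cycles with period 22.
For k ≥ 2, x[k] depends only on (k - 2) mod 22. (738 - 2) mod 22 = 10, so x[738] = x[12] = 20.

20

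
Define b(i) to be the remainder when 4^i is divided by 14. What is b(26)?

We have b(1) = 4,  b(2) = 2,  b(3) = 8,  b(4) = 4.
Since b(4) = b(1) = 4, the sequence is periodic with period 3.
(26 - 1) mod 3 = 1, so b(26) = b(2) = 2.

2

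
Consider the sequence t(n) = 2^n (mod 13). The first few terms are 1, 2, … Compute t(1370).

t(0) = 1, t(1) = 2, t(2) = 4, t(3) = 8, t(4) = 3, t(5) = 6, t(6) = 12, t(7) = 11, t(8) = 9, t(9) = 5, t(10) = 10, t(11) = 7, t(12) = 1.
The sequence repeats with period 12.
So t(1370) = t(0 + ((1370-0) mod 12)) = t(2) = 4.

4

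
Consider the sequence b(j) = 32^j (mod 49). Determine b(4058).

16

Listing terms: b(0) = 1; b(1) = 32; b(2) = 44; b(3) = 36; b(4) = 25; b(5) = 16; b(6) = 22; b(7) = 18; b(8) = 37; b(9) = 8; b(10) = 11; b(11) = 9; b(12) = 43; b(13) = 4; b(14) = 30; b(15) = 29; b(16) = 46; b(17) = 2; b(18) = 15; b(19) = 39; b(20) = 23; b(21) = 1.
Since b(21) = b(0) = 1, the sequence is periodic with period 21.
(4058 - 0) mod 21 = 5, so b(4058) = b(5) = 16.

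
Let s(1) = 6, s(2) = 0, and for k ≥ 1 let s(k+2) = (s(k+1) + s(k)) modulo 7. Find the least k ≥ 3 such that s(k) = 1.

9

s(1) = 6,  s(2) = 0,  s(3) = 6,  s(4) = 6,  s(5) = 5,  s(6) = 4,  s(7) = 2,  s(8) = 6,  s(9) = 1,  s(10) = 0,  s(11) = 1,  s(12) = 1,  s(13) = 2,  s(14) = 3,  s(15) = 5,  s(16) = 1,  s(17) = 6,  s(18) = 0.
Since (s(17), s(18)) = (s(1), s(2)) = (6, 0) (two consecutive terms determine the rest), the sequence is periodic with period 16.
The value 1 first appears (with k ≥ 3) at s(9).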